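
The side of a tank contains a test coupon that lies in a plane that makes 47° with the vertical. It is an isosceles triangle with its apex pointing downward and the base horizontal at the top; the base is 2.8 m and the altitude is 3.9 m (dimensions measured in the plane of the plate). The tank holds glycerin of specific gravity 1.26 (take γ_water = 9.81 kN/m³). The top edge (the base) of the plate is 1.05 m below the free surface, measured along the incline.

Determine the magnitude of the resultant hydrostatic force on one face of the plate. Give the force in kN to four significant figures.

F ≈ 108.2 kN

γ = 1.26 × 9.81 = 12.3606 kN/m³.
The plate makes 47° with the vertical, i.e. θ = 90° − 47° = 43° to the horizontal. Measuring y along the incline from the free-surface line, vertical depth h = y·sinθ with sinθ = 0.681998.
With the apex down, the centroid sits h/3 = 3.9/3 = 1.3 m below the base (the top edge), so y_c = 1.05 + 1.3 = 2.35 m and h_c = 2.35 × 0.681998 = 1.6027 m.
A = ½ × 2.8 × 3.9 = 5.46 m².
Resultant F = γ·h_c·A = 12.3606 × 1.6027 × 5.46 = 108.164 kN.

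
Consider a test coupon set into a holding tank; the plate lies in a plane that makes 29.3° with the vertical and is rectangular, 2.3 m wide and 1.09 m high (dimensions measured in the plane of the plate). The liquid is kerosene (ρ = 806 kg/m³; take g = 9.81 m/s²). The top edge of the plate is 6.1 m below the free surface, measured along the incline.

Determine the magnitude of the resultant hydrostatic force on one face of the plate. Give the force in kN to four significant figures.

γ = ρg = 806 × 9.81 / 1000 = 7.90686 kN/m³.
The plate makes 29.3° with the vertical, i.e. θ = 90° − 29.3° = 60.7° to the horizontal. Measuring y along the incline from the free-surface line, vertical depth h = y·sinθ with sinθ = 0.872069.
The centroid lies 1.09/2 = 0.545 m below the top edge, so y_c = 6.1 + 0.545 = 6.645 m and h_c = 6.645 × 0.872069 = 5.7949 m.
A = 2.3 × 1.09 = 2.507 m².
Resultant F = γ·h_c·A = 7.90686 × 5.7949 × 2.507 = 114.869 kN.

F ≈ 114.9 kN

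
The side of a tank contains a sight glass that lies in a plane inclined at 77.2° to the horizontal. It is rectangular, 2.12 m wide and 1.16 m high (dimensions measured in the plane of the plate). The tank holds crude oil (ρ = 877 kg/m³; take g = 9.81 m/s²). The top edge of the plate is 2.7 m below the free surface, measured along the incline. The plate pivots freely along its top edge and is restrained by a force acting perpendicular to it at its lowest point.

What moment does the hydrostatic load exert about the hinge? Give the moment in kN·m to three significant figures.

M ≈ 41.6 kN·m

γ = ρg = 877 × 9.81 / 1000 = 8.60337 kN/m³.
Let θ = 77.2° be the plate's angle to the horizontal; measure y along the incline from where the plane meets the free surface. Vertical depth h = y·sinθ with sinθ = 0.975149.
The centroid lies 1.16/2 = 0.58 m below the top edge, so y_c = 2.7 + 0.58 = 3.28 m and h_c = 3.28 × 0.975149 = 3.19849 m.
A = 2.12 × 1.16 = 2.4592 m².
Resultant F = γ·h_c·A = 8.60337 × 3.19849 × 2.4592 = 67.6718 kN.
I_c = b·h³/12 = 2.12 × 1.16³/12 = 0.275758 m⁴.
Centre of pressure: y_p = y_c + I_c/(y_c·A) = 3.28 + 0.275758/(3.28 × 2.4592) = 3.28 + 0.034187 = 3.31419 m along the plane.
The resultant acts 0.58 + 0.034187 = 0.614187 m (along the plate) below the hinge at the top edge, so the moment about the hinge is M = F × 0.614187 = 67.6718 × 0.614187 = 41.5631 kN·m.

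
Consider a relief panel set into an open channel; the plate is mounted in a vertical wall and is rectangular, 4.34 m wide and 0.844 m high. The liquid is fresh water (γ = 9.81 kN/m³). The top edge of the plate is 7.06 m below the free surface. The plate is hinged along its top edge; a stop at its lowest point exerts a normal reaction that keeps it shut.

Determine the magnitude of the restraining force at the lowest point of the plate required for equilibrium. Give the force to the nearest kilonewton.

γ = 9.81 kN/m³.
The centroid lies 0.844/2 = 0.422 m below the top edge, so the centroid depth is h_c = 7.06 + 0.422 = 7.482 m.
A = 4.34 × 0.844 = 3.66296 m².
Resultant F = γ·h_c·A = 9.81 × 7.482 × 3.66296 = 268.855 kN.
I_c = b·h³/12 = 4.34 × 0.844³/12 = 0.217438 m⁴.
Centre of pressure: y_p = y_c + I_c/(y_c·A) = 7.482 + 0.217438/(7.482 × 3.66296) = 7.482 + 0.00793388 = 7.48993 m along the plane.
The resultant acts 0.422 + 0.00793388 = 0.429934 m (along the plate) below the hinge at the top edge, so the moment about the hinge is M = F × 0.429934 = 268.855 × 0.429934 = 115.59 kN·m.
A normal force at the bottom, 0.844 m from the hinge, must supply this moment: P = 115.59/0.844 = 136.955 kN.

P ≈ 137 kN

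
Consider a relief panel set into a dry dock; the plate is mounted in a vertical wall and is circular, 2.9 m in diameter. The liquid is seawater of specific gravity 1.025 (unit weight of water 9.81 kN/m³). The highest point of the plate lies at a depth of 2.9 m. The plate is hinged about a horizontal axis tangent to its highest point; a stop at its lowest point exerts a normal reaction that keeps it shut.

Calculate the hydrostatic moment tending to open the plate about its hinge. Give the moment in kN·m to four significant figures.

M ≈ 453.8 kN·m

γ = 1.025 × 9.81 = 10.05525 kN/m³.
The centroid is at the centre, 1.45 m below the top of the plate, so the centroid depth is h_c = 2.9 + 1.45 = 4.35 m.
A = π(1.45)² = 6.6052 m².
Resultant F = γ·h_c·A = 10.05525 × 4.35 × 6.6052 = 288.914 kN.
I_c = πr⁴/4 = π × 1.45⁴/4 = 3.47186 m⁴.
Centre of pressure: y_p = y_c + I_c/(y_c·A) = 4.35 + 3.47186/(4.35 × 6.6052) = 4.35 + 0.120833 = 4.47083 m along the plane.
The resultant acts 1.45 + 0.120833 = 1.57083 m (along the plate) below the hinge at the top edge, so the moment about the hinge is M = F × 1.57083 = 288.914 × 1.57083 = 453.835 kN·m.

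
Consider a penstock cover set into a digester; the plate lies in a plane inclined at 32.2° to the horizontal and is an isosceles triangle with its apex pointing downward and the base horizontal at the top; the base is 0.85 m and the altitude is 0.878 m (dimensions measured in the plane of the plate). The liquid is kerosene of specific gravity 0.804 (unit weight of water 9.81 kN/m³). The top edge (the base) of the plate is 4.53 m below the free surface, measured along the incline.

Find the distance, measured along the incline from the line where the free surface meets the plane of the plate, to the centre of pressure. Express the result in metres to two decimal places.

y_p = 4.83 m

γ = 0.804 × 9.81 = 7.88724 kN/m³.
Let θ = 32.2° be the plate's angle to the horizontal; measure y along the incline from where the plane meets the free surface. Vertical depth h = y·sinθ with sinθ = 0.532876.
With the apex down, the centroid sits h/3 = 0.878/3 = 0.292667 m below the base (the top edge), so y_c = 4.53 + 0.292667 = 4.82267 m and h_c = 4.82267 × 0.532876 = 2.56989 m.
A = ½ × 0.85 × 0.878 = 0.37315 m².
Resultant F = γ·h_c·A = 7.88724 × 2.56989 × 0.37315 = 7.5635 kN.
I_c = b·h³/36 = 0.85 × 0.878³/36 = 0.0159809 m⁴.
Centre of pressure: y_p = y_c + I_c/(y_c·A) = 4.82267 + 0.0159809/(4.82267 × 0.37315) = 4.82267 + 0.00888035 = 4.83155 m along the plane.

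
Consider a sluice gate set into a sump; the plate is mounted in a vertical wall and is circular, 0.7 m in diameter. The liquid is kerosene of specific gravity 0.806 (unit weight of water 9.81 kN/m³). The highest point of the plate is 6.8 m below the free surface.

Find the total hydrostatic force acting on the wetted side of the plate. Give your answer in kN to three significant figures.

F ≈ 21.8 kN

γ = 0.806 × 9.81 = 7.90686 kN/m³.
The centroid is at the centre, 0.35 m below the top of the plate, so the centroid depth is h_c = 6.8 + 0.35 = 7.15 m.
A = π(0.35)² = 0.384845 m².
Resultant F = γ·h_c·A = 7.90686 × 7.15 × 0.384845 = 21.7568 kN.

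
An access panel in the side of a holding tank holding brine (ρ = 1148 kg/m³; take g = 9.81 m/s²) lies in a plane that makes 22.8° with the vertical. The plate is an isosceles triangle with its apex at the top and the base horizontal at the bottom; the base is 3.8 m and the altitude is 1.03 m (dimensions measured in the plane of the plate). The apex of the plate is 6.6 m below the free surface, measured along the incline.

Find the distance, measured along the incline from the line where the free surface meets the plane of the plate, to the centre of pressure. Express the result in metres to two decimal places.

y_p = 7.29 m

γ = ρg = 1148 × 9.81 / 1000 = 11.26188 kN/m³.
The plate makes 22.8° with the vertical, i.e. θ = 90° − 22.8° = 67.2° to the horizontal. Measuring y along the incline from the free-surface line, vertical depth h = y·sinθ with sinθ = 0.921863.
With the apex up, the centroid sits 2h/3 = 2 × 1.03/3 = 0.686667 m below the apex, so y_c = 6.6 + 0.686667 = 7.28667 m and h_c = 7.28667 × 0.921863 = 6.71731 m.
A = ½ × 3.8 × 1.03 = 1.957 m².
Resultant F = γ·h_c·A = 11.26188 × 6.71731 × 1.957 = 148.046 kN.
I_c = b·h³/36 = 3.8 × 1.03³/36 = 0.115343 m⁴.
Centre of pressure: y_p = y_c + I_c/(y_c·A) = 7.28667 + 0.115343/(7.28667 × 1.957) = 7.28667 + 0.00808856 = 7.29476 m along the plane.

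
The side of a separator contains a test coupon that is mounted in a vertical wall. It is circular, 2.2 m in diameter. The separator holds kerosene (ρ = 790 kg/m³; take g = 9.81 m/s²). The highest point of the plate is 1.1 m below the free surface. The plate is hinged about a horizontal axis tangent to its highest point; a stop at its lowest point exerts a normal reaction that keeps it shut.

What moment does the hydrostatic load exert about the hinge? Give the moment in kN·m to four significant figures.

M ≈ 80.20 kN·m

γ = ρg = 790 × 9.81 / 1000 = 7.7499 kN/m³.
The centroid is at the centre, 1.1 m below the top of the plate, so the centroid depth is h_c = 1.1 + 1.1 = 2.2 m.
A = π(1.1)² = 3.80133 m².
Resultant F = γ·h_c·A = 7.7499 × 2.2 × 3.80133 = 64.8118 kN.
I_c = πr⁴/4 = π × 1.1⁴/4 = 1.1499 m⁴.
Centre of pressure: y_p = y_c + I_c/(y_c·A) = 2.2 + 1.1499/(2.2 × 3.80133) = 2.2 + 0.1375 = 2.3375 m along the plane.
The resultant acts 1.1 + 0.1375 = 1.2375 m (along the plate) below the hinge at the top edge, so the moment about the hinge is M = F × 1.2375 = 64.8118 × 1.2375 = 80.2046 kN·m.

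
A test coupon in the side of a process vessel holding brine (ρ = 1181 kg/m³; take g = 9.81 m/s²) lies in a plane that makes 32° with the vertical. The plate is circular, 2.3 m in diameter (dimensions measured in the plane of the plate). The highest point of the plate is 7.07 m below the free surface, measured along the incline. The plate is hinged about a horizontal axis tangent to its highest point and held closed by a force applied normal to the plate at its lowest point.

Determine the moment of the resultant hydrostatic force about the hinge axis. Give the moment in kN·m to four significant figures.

M ≈ 399.4 kN·m

γ = ρg = 1181 × 9.81 / 1000 = 11.58561 kN/m³.
The plate makes 32° with the vertical, i.e. θ = 90° − 32° = 58° to the horizontal. Measuring y along the incline from the free-surface line, vertical depth h = y·sinθ with sinθ = 0.848048.
The centroid is at the centre, 1.15 m below the top of the plate, so y_c = 7.07 + 1.15 = 8.22 m and h_c = 8.22 × 0.848048 = 6.97095 m.
A = π(1.15)² = 4.15476 m².
Resultant F = γ·h_c·A = 11.58561 × 6.97095 × 4.15476 = 335.55 kN.
I_c = πr⁴/4 = π × 1.15⁴/4 = 1.37367 m⁴.
Centre of pressure: y_p = y_c + I_c/(y_c·A) = 8.22 + 1.37367/(8.22 × 4.15476) = 8.22 + 0.0402221 = 8.26022 m along the plane.
The resultant acts 1.15 + 0.0402221 = 1.19022 m (along the plate) below the hinge at the top edge, so the moment about the hinge is M = F × 1.19022 = 335.55 × 1.19022 = 399.378 kN·m.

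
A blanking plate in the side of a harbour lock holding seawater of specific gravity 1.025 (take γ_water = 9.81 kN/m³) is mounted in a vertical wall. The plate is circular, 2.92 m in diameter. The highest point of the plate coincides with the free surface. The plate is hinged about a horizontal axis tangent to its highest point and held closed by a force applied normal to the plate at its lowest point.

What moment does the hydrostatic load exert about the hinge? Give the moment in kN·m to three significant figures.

γ = 1.025 × 9.81 = 10.05525 kN/m³.
The centroid is at the centre, 1.46 m below the top of the plate, so the centroid depth is h_c = 1.46 m.
A = π(1.46)² = 6.69662 m².
Resultant F = γ·h_c·A = 10.05525 × 1.46 × 6.69662 = 98.3108 kN.
I_c = πr⁴/4 = π × 1.46⁴/4 = 3.56863 m⁴.
Centre of pressure: y_p = y_c + I_c/(y_c·A) = 1.46 + 3.56863/(1.46 × 6.69662) = 1.46 + 0.365 = 1.825 m along the plane.
The resultant acts 1.46 + 0.365 = 1.825 m (along the plate) below the hinge at the top edge, so the moment about the hinge is M = F × 1.825 = 98.3108 × 1.825 = 179.417 kN·m.

M ≈ 179 kN·m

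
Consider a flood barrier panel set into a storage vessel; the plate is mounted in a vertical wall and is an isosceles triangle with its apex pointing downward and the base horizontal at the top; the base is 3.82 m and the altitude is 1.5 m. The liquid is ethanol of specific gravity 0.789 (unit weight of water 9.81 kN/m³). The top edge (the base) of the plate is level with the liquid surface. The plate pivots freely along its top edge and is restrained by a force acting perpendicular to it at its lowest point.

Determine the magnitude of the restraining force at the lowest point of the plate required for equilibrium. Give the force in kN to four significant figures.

γ = 0.789 × 9.81 = 7.74009 kN/m³.
With the apex down, the centroid sits h/3 = 1.5/3 = 0.5 m below the base (the top edge), so the centroid depth is h_c = 0.5 m.
A = ½ × 3.82 × 1.5 = 2.865 m².
Resultant F = γ·h_c·A = 7.74009 × 0.5 × 2.865 = 11.0877 kN.
I_c = b·h³/36 = 3.82 × 1.5³/36 = 0.358125 m⁴.
Centre of pressure: y_p = y_c + I_c/(y_c·A) = 0.5 + 0.358125/(0.5 × 2.865) = 0.5 + 0.25 = 0.75 m along the plane.
The resultant acts 0.5 + 0.25 = 0.75 m (along the plate) below the hinge at the top edge, so the moment about the hinge is M = F × 0.75 = 11.0877 × 0.75 = 8.31578 kN·m.
A normal force at the bottom, 1.5 m from the hinge, must supply this moment: P = 8.31578/1.5 = 5.54385 kN.

P ≈ 5.544 kN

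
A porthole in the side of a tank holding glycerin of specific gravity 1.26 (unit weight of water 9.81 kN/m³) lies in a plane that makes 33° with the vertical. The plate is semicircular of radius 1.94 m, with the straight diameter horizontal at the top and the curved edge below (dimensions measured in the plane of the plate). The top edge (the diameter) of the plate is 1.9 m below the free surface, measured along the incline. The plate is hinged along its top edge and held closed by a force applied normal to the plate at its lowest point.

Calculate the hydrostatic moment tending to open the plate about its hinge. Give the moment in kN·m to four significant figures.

M ≈ 153.5 kN·m

γ = 1.26 × 9.81 = 12.3606 kN/m³.
The plate makes 33° with the vertical, i.e. θ = 90° − 33° = 57° to the horizontal. Measuring y along the incline from the free-surface line, vertical depth h = y·sinθ with sinθ = 0.838671.
The centroid of a semicircle lies 4r/(3π) = 0.823362 m from the diameter, here below the top edge, so y_c = 1.9 + 0.823362 = 2.72336 m and h_c = 2.72336 × 0.838671 = 2.284 m.
A = πr²/2 = π × 1.94²/2 = 5.91185 m².
Resultant F = γ·h_c·A = 12.3606 × 2.284 × 5.91185 = 166.901 kN.
I_c = (π/8 − 8/(9π))·r⁴ = 0.109757 × 1.94⁴ = 1.55467 m⁴.
Centre of pressure: y_p = y_c + I_c/(y_c·A) = 2.72336 + 1.55467/(2.72336 × 5.91185) = 2.72336 + 0.0965628 = 2.81992 m along the plane.
The resultant acts 0.823362 + 0.0965628 = 0.919925 m (along the plate) below the hinge at the top edge, so the moment about the hinge is M = F × 0.919925 = 166.901 × 0.919925 = 153.536 kN·m.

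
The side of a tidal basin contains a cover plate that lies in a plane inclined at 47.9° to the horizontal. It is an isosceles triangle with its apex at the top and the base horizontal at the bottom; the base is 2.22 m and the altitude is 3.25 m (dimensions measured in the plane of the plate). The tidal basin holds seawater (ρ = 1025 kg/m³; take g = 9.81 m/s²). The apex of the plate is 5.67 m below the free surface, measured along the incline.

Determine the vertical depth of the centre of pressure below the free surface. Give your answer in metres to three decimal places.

γ = ρg = 1025 × 9.81 / 1000 = 10.05525 kN/m³.
Let θ = 47.9° be the plate's angle to the horizontal; measure y along the incline from where the plane meets the free surface. Vertical depth h = y·sinθ with sinθ = 0.741976.
With the apex up, the centroid sits 2h/3 = 2 × 3.25/3 = 2.16667 m below the apex, so y_c = 5.67 + 2.16667 = 7.83667 m and h_c = 7.83667 × 0.741976 = 5.81462 m.
A = ½ × 2.22 × 3.25 = 3.6075 m².
Resultant F = γ·h_c·A = 10.05525 × 5.81462 × 3.6075 = 210.921 kN.
I_c = b·h³/36 = 2.22 × 3.25³/36 = 2.1169 m⁴.
Centre of pressure: y_p = y_c + I_c/(y_c·A) = 7.83667 + 2.1169/(7.83667 × 3.6075) = 7.83667 + 0.0748794 = 7.91155 m along the plane.
Vertically, h_p = y_p·sinθ = 7.91155 × 0.741976 = 5.87018 m.

h_p = 5.870 m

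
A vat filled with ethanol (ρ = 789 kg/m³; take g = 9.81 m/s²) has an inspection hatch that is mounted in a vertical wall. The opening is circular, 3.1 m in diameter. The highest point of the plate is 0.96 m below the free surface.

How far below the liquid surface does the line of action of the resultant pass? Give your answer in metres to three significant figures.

γ = ρg = 789 × 9.81 / 1000 = 7.74009 kN/m³.
The centroid is at the centre, 1.55 m below the top of the plate, so the centroid depth is h_c = 0.96 + 1.55 = 2.51 m.
A = π(1.55)² = 7.54768 m².
Resultant F = γ·h_c·A = 7.74009 × 2.51 × 7.54768 = 146.634 kN.
I_c = πr⁴/4 = π × 1.55⁴/4 = 4.53332 m⁴.
Centre of pressure: y_p = y_c + I_c/(y_c·A) = 2.51 + 4.53332/(2.51 × 7.54768) = 2.51 + 0.239293 = 2.74929 m along the plane.

h_p = 2.75 m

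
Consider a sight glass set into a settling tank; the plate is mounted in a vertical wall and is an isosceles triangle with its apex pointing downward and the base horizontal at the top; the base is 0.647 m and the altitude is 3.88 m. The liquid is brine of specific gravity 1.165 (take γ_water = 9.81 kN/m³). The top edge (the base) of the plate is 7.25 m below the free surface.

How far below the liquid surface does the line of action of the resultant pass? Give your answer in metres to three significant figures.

h_p = 8.64 m

γ = 1.165 × 9.81 = 11.42865 kN/m³.
With the apex down, the centroid sits h/3 = 3.88/3 = 1.29333 m below the base (the top edge), so the centroid depth is h_c = 7.25 + 1.29333 = 8.54333 m.
A = ½ × 0.647 × 3.88 = 1.25518 m².
Resultant F = γ·h_c·A = 11.42865 × 8.54333 × 1.25518 = 122.554 kN.
I_c = b·h³/36 = 0.647 × 3.88³/36 = 1.04978 m⁴.
Centre of pressure: y_p = y_c + I_c/(y_c·A) = 8.54333 + 1.04978/(8.54333 × 1.25518) = 8.54333 + 0.097896 = 8.64123 m along the plane.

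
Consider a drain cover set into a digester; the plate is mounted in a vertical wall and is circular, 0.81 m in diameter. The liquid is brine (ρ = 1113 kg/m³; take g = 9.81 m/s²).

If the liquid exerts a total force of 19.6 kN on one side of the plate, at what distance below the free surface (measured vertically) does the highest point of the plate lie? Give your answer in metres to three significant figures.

γ = ρg = 1113 × 9.81 / 1000 = 10.91853 kN/m³.
A = π(0.405)² = 0.5153 m².
From F = γ·h_c·A, the centroid depth is h_c = 19.6/(10.91853 × 0.5153) = 3.48363 m.
The centroid is at the centre, 0.405 m below the top of the plate, so the highest point sits at h_top = 3.48363 − 0.405 = 3.07863 m below the surface.

d_top ≈ 3.08 m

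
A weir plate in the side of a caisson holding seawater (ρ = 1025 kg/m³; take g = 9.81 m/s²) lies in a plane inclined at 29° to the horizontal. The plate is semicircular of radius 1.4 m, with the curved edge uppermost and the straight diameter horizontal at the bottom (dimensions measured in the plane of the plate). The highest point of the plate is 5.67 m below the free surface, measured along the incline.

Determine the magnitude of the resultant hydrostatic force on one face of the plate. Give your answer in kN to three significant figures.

γ = ρg = 1025 × 9.81 / 1000 = 10.05525 kN/m³.
Let θ = 29° be the plate's angle to the horizontal; measure y along the incline from where the plane meets the free surface. Vertical depth h = y·sinθ with sinθ = 0.484810.
The centroid lies 4r/(3π) = 0.594178 m above the diameter, so r − 4r/(3π) = 1.4 − 0.594178 = 0.805822 m below the topmost point, so y_c = 5.67 + 0.805822 = 6.47582 m and h_c = 6.47582 × 0.484810 = 3.13954 m.
A = πr²/2 = π × 1.4²/2 = 3.07876 m².
Resultant F = γ·h_c·A = 10.05525 × 3.13954 × 3.07876 = 97.1929 kN.

F ≈ 97.2 kN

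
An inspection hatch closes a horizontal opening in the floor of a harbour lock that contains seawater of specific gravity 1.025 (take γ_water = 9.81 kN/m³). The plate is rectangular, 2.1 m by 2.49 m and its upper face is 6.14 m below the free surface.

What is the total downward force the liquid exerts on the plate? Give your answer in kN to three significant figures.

F ≈ 323 kN

γ = 1.025 × 9.81 = 10.05525 kN/m³.
The plate is horizontal, so pressure is uniform at p = γ·h = 10.05525 × 6.14 = 61.7392 kN/m².
A = 2.1 × 2.49 = 5.229 m².
F = p·A = 61.7392 × 5.229 = 322.834 kN.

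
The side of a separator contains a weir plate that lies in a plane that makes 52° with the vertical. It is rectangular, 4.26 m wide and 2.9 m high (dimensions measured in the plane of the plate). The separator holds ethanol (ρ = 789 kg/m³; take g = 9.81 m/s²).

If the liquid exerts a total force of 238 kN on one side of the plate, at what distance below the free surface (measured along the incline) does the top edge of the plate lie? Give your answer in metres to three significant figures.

γ = ρg = 789 × 9.81 / 1000 = 7.74009 kN/m³.
A = 4.26 × 2.9 = 12.354 m².
From F = γ·h_c·A, the centroid depth is h_c = 238/(7.74009 × 12.354) = 2.48899 m.
The plate makes 52° with the vertical, i.e. θ = 90° − 52° = 38° to the horizontal. Measuring y along the incline from the free-surface line, vertical depth h = y·sinθ with sinθ = 0.615661.
Along the incline, y_c = h_c/sinθ = 2.48899/0.615661 = 4.04279 m.
The centroid lies 2.9/2 = 1.45 m below the top edge, so the top edge sits at y_top = 4.04279 − 1.45 = 2.59279 m along the incline.

y_top ≈ 2.59 m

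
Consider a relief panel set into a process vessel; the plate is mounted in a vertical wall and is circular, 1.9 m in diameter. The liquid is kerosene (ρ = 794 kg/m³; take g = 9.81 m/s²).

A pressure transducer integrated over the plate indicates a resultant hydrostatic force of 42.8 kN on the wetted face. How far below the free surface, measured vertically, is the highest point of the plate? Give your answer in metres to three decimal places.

γ = ρg = 794 × 9.81 / 1000 = 7.78914 kN/m³.
A = π(0.95)² = 2.83529 m².
From F = γ·h_c·A, the centroid depth is h_c = 42.8/(7.78914 × 2.83529) = 1.93801 m.
The centroid is at the centre, 0.95 m below the top of the plate, so the highest point sits at h_top = 1.93801 − 0.95 = 0.98801 m below the surface.

d_top ≈ 0.988 m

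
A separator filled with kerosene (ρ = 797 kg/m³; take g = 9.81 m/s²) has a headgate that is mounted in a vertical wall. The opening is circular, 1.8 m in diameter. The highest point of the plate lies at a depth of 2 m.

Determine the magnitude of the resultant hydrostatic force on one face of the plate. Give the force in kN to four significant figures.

γ = ρg = 797 × 9.81 / 1000 = 7.81857 kN/m³.
The centroid is at the centre, 0.9 m below the top of the plate, so the centroid depth is h_c = 2 + 0.9 = 2.9 m.
A = π(0.9)² = 2.54469 m².
Resultant F = γ·h_c·A = 7.81857 × 2.9 × 2.54469 = 57.6979 kN.

F ≈ 57.70 kN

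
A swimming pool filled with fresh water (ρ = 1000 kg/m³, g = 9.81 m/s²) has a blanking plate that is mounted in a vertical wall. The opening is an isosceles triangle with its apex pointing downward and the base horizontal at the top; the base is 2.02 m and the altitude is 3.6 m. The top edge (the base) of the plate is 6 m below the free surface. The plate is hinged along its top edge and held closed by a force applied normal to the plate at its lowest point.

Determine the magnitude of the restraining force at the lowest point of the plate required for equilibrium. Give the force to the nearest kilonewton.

P ≈ 93 kN

γ = ρg = 1000 × 9.81 = 9810 N/m³ = 9.81 kN/m³.
With the apex down, the centroid sits h/3 = 3.6/3 = 1.2 m below the base (the top edge), so the centroid depth is h_c = 6 + 1.2 = 7.2 m.
A = ½ × 2.02 × 3.6 = 3.636 m².
Resultant F = γ·h_c·A = 9.81 × 7.2 × 3.636 = 256.818 kN.
I_c = b·h³/36 = 2.02 × 3.6³/36 = 2.61792 m⁴.
Centre of pressure: y_p = y_c + I_c/(y_c·A) = 7.2 + 2.61792/(7.2 × 3.636) = 7.2 + 0.1 = 7.3 m along the plane.
The resultant acts 1.2 + 0.1 = 1.3 m (along the plate) below the hinge at the top edge, so the moment about the hinge is M = F × 1.3 = 256.818 × 1.3 = 333.863 kN·m.
A normal force at the bottom, 3.6 m from the hinge, must supply this moment: P = 333.863/3.6 = 92.7397 kN.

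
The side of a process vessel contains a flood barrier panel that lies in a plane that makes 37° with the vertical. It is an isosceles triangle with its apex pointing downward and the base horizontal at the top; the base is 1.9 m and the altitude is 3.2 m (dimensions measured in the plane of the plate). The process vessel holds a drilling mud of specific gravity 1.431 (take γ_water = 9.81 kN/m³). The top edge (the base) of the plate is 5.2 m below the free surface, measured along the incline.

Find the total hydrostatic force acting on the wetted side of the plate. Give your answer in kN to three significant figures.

F ≈ 214 kN

γ = 1.431 × 9.81 = 14.03811 kN/m³.
The plate makes 37° with the vertical, i.e. θ = 90° − 37° = 53° to the horizontal. Measuring y along the incline from the free-surface line, vertical depth h = y·sinθ with sinθ = 0.798636.
With the apex down, the centroid sits h/3 = 3.2/3 = 1.06667 m below the base (the top edge), so y_c = 5.2 + 1.06667 = 6.26667 m and h_c = 6.26667 × 0.798636 = 5.00479 m.
A = ½ × 1.9 × 3.2 = 3.04 m².
Resultant F = γ·h_c·A = 14.03811 × 5.00479 × 3.04 = 213.584 kN.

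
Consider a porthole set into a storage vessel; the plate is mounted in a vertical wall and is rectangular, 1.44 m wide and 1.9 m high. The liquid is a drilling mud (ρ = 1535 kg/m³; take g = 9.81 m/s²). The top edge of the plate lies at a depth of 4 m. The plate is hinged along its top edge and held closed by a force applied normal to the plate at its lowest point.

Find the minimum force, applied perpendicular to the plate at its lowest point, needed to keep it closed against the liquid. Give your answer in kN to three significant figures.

γ = ρg = 1535 × 9.81 / 1000 = 15.05835 kN/m³.
The centroid lies 1.9/2 = 0.95 m below the top edge, so the centroid depth is h_c = 4 + 0.95 = 4.95 m.
A = 1.44 × 1.9 = 2.736 m².
Resultant F = γ·h_c·A = 15.05835 × 4.95 × 2.736 = 203.938 kN.
I_c = b·h³/12 = 1.44 × 1.9³/12 = 0.82308 m⁴.
Centre of pressure: y_p = y_c + I_c/(y_c·A) = 4.95 + 0.82308/(4.95 × 2.736) = 4.95 + 0.0607744 = 5.01077 m along the plane.
The resultant acts 0.95 + 0.0607744 = 1.01077 m (along the plate) below the hinge at the top edge, so the moment about the hinge is M = F × 1.01077 = 203.938 × 1.01077 = 206.134 kN·m.
A normal force at the bottom, 1.9 m from the hinge, must supply this moment: P = 206.134/1.9 = 108.492 kN.

P ≈ 108 kN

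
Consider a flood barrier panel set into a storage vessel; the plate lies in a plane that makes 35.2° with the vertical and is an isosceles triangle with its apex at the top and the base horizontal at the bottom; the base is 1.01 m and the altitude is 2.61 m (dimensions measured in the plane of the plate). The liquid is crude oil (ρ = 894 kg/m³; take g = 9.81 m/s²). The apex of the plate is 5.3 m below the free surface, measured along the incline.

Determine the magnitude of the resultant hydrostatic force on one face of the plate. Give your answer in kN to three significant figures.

F ≈ 66.5 kN

γ = ρg = 894 × 9.81 / 1000 = 8.77014 kN/m³.
The plate makes 35.2° with the vertical, i.e. θ = 90° − 35.2° = 54.8° to the horizontal. Measuring y along the incline from the free-surface line, vertical depth h = y·sinθ with sinθ = 0.817145.
With the apex up, the centroid sits 2h/3 = 2 × 2.61/3 = 1.74 m below the apex, so y_c = 5.3 + 1.74 = 7.04 m and h_c = 7.04 × 0.817145 = 5.7527 m.
A = ½ × 1.01 × 2.61 = 1.31805 m².
Resultant F = γ·h_c·A = 8.77014 × 5.7527 × 1.31805 = 66.4982 kN.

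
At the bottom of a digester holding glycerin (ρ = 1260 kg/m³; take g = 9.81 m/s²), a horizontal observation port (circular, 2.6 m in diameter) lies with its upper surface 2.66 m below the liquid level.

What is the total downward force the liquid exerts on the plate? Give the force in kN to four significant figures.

F ≈ 174.6 kN

γ = ρg = 1260 × 9.81 / 1000 = 12.3606 kN/m³.
The plate is horizontal, so pressure is uniform at p = γ·h = 12.3606 × 2.66 = 32.8792 kN/m².
A = π(1.3)² = 5.30929 m².
F = p·A = 32.8792 × 5.30929 = 174.565 kN.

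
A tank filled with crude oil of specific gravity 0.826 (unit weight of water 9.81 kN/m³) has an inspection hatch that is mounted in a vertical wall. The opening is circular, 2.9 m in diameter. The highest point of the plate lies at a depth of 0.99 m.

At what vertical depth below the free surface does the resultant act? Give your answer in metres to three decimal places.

h_p = 2.655 m

γ = 0.826 × 9.81 = 8.10306 kN/m³.
The centroid is at the centre, 1.45 m below the top of the plate, so the centroid depth is h_c = 0.99 + 1.45 = 2.44 m.
A = π(1.45)² = 6.6052 m².
Resultant F = γ·h_c·A = 8.10306 × 2.44 × 6.6052 = 130.594 kN.
I_c = πr⁴/4 = π × 1.45⁴/4 = 3.47186 m⁴.
Centre of pressure: y_p = y_c + I_c/(y_c·A) = 2.44 + 3.47186/(2.44 × 6.6052) = 2.44 + 0.21542 = 2.65542 m along the plane.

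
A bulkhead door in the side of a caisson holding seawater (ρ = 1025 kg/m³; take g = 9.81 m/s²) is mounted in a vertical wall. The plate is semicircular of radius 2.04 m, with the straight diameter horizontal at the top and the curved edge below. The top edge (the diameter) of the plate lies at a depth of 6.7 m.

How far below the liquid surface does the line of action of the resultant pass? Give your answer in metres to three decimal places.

h_p = 7.604 m

γ = ρg = 1025 × 9.81 / 1000 = 10.05525 kN/m³.
The centroid of a semicircle lies 4r/(3π) = 0.865803 m from the diameter, here below the top edge, so the centroid depth is h_c = 6.7 + 0.865803 = 7.5658 m.
A = πr²/2 = π × 2.04²/2 = 6.53703 m².
Resultant F = γ·h_c·A = 10.05525 × 7.5658 × 6.53703 = 497.311 kN.
I_c = (π/8 − 8/(9π))·r⁴ = 0.109757 × 2.04⁴ = 1.90087 m⁴.
Centre of pressure: y_p = y_c + I_c/(y_c·A) = 7.5658 + 1.90087/(7.5658 × 6.53703) = 7.5658 + 0.0384341 = 7.60423 m along the plane.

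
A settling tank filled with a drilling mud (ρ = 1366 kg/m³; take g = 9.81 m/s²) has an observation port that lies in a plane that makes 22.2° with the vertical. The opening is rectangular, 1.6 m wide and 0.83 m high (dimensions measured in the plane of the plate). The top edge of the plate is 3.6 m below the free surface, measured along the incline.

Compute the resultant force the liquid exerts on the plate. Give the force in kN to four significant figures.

γ = ρg = 1366 × 9.81 / 1000 = 13.40046 kN/m³.
The plate makes 22.2° with the vertical, i.e. θ = 90° − 22.2° = 67.8° to the horizontal. Measuring y along the incline from the free-surface line, vertical depth h = y·sinθ with sinθ = 0.925871.
The centroid lies 0.83/2 = 0.415 m below the top edge, so y_c = 3.6 + 0.415 = 4.015 m and h_c = 4.015 × 0.925871 = 3.71737 m.
A = 1.6 × 0.83 = 1.328 m².
Resultant F = γ·h_c·A = 13.40046 × 3.71737 × 1.328 = 66.1536 kN.

F ≈ 66.15 kN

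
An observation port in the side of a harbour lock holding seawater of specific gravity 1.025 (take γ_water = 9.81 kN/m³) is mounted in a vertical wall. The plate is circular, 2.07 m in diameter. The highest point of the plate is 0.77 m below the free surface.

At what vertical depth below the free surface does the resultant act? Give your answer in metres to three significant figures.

h_p = 1.95 m

γ = 1.025 × 9.81 = 10.05525 kN/m³.
The centroid is at the centre, 1.035 m below the top of the plate, so the centroid depth is h_c = 0.77 + 1.035 = 1.805 m.
A = π(1.035)² = 3.36535 m².
Resultant F = γ·h_c·A = 10.05525 × 1.805 × 3.36535 = 61.0802 kN.
I_c = πr⁴/4 = π × 1.035⁴/4 = 0.901262 m⁴.
Centre of pressure: y_p = y_c + I_c/(y_c·A) = 1.805 + 0.901262/(1.805 × 3.36535) = 1.805 + 0.148369 = 1.95337 m along the plane.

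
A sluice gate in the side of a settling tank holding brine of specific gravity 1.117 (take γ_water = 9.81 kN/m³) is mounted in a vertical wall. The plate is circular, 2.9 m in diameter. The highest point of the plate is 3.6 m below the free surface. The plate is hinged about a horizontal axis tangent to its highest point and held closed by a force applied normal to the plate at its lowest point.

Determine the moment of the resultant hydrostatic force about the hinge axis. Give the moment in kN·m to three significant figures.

M ≈ 568 kN·m

γ = 1.117 × 9.81 = 10.95777 kN/m³.
The centroid is at the centre, 1.45 m below the top of the plate, so the centroid depth is h_c = 3.6 + 1.45 = 5.05 m.
A = π(1.45)² = 6.6052 m².
Resultant F = γ·h_c·A = 10.95777 × 5.05 × 6.6052 = 365.51 kN.
I_c = πr⁴/4 = π × 1.45⁴/4 = 3.47186 m⁴.
Centre of pressure: y_p = y_c + I_c/(y_c·A) = 5.05 + 3.47186/(5.05 × 6.6052) = 5.05 + 0.104084 = 5.15408 m along the plane.
The resultant acts 1.45 + 0.104084 = 1.55408 m (along the plate) below the hinge at the top edge, so the moment about the hinge is M = F × 1.55408 = 365.51 × 1.55408 = 568.032 kN·m.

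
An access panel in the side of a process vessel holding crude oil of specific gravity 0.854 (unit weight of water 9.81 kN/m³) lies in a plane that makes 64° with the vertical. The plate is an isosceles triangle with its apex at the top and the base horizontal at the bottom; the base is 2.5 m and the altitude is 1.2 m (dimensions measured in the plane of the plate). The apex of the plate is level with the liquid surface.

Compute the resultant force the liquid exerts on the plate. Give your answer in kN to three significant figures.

γ = 0.854 × 9.81 = 8.37774 kN/m³.
The plate makes 64° with the vertical, i.e. θ = 90° − 64° = 26° to the horizontal. Measuring y along the incline from the free-surface line, vertical depth h = y·sinθ with sinθ = 0.438371.
With the apex up, the centroid sits 2h/3 = 2 × 1.2/3 = 0.8 m below the apex, so y_c = 0.8 m and h_c = 0.8 × 0.438371 = 0.350697 m.
A = ½ × 2.5 × 1.2 = 1.5 m².
Resultant F = γ·h_c·A = 8.37774 × 0.350697 × 1.5 = 4.40707 kN.

F ≈ 4.41 kN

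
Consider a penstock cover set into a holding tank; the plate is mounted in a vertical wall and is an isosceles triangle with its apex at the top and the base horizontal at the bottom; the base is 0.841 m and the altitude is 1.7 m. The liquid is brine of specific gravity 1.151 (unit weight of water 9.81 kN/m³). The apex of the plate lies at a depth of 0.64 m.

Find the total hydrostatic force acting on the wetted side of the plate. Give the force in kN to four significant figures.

γ = 1.151 × 9.81 = 11.29131 kN/m³.
With the apex up, the centroid sits 2h/3 = 2 × 1.7/3 = 1.13333 m below the apex, so the centroid depth is h_c = 0.64 + 1.13333 = 1.77333 m.
A = ½ × 0.841 × 1.7 = 0.71485 m².
Resultant F = γ·h_c·A = 11.29131 × 1.77333 × 0.71485 = 14.3136 kN.

F ≈ 14.31 kN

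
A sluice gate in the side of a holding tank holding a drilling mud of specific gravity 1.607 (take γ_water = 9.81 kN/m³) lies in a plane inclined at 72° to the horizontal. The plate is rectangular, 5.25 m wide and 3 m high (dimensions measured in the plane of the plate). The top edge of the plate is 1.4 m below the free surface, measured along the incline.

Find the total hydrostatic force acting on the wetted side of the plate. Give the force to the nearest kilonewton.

γ = 1.607 × 9.81 = 15.76467 kN/m³.
Let θ = 72° be the plate's angle to the horizontal; measure y along the incline from where the plane meets the free surface. Vertical depth h = y·sinθ with sinθ = 0.951057.
The centroid lies 3/2 = 1.5 m below the top edge, so y_c = 1.4 + 1.5 = 2.9 m and h_c = 2.9 × 0.951057 = 2.75807 m.
A = 5.25 × 3 = 15.75 m².
Resultant F = γ·h_c·A = 15.76467 × 2.75807 × 15.75 = 684.811 kN.

F ≈ 685 kN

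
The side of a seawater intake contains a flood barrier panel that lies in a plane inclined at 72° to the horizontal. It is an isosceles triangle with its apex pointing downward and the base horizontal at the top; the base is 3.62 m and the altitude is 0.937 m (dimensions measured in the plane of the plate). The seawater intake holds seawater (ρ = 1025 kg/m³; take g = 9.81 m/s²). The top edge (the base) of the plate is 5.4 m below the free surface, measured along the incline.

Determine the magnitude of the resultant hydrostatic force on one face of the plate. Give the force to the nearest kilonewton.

F ≈ 93 kN

γ = ρg = 1025 × 9.81 / 1000 = 10.05525 kN/m³.
Let θ = 72° be the plate's angle to the horizontal; measure y along the incline from where the plane meets the free surface. Vertical depth h = y·sinθ with sinθ = 0.951057.
With the apex down, the centroid sits h/3 = 0.937/3 = 0.312333 m below the base (the top edge), so y_c = 5.4 + 0.312333 = 5.71233 m and h_c = 5.71233 × 0.951057 = 5.43275 m.
A = ½ × 3.62 × 0.937 = 1.69597 m².
Resultant F = γ·h_c·A = 10.05525 × 5.43275 × 1.69597 = 92.6469 kN.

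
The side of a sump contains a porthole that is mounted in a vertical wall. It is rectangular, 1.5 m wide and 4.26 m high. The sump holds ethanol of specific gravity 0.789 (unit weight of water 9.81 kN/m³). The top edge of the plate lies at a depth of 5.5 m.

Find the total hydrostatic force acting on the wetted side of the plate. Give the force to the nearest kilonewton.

γ = 0.789 × 9.81 = 7.74009 kN/m³.
The centroid lies 4.26/2 = 2.13 m below the top edge, so the centroid depth is h_c = 5.5 + 2.13 = 7.63 m.
A = 1.5 × 4.26 = 6.39 m².
Resultant F = γ·h_c·A = 7.74009 × 7.63 × 6.39 = 377.374 kN.

F ≈ 377 kN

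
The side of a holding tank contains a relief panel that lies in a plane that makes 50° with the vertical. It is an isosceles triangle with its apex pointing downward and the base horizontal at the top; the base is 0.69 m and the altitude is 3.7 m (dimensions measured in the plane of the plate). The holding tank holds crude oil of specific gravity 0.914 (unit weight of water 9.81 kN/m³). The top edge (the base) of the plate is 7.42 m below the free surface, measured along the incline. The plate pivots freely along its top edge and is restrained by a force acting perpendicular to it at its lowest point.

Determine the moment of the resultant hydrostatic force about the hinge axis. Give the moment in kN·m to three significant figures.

γ = 0.914 × 9.81 = 8.96634 kN/m³.
The plate makes 50° with the vertical, i.e. θ = 90° − 50° = 40° to the horizontal. Measuring y along the incline from the free-surface line, vertical depth h = y·sinθ with sinθ = 0.642788.
With the apex down, the centroid sits h/3 = 3.7/3 = 1.23333 m below the base (the top edge), so y_c = 7.42 + 1.23333 = 8.65333 m and h_c = 8.65333 × 0.642788 = 5.56226 m.
A = ½ × 0.69 × 3.7 = 1.2765 m².
Resultant F = γ·h_c·A = 8.96634 × 5.56226 × 1.2765 = 63.663 kN.
I_c = b·h³/36 = 0.69 × 3.7³/36 = 0.970849 m⁴.
Centre of pressure: y_p = y_c + I_c/(y_c·A) = 8.65333 + 0.970849/(8.65333 × 1.2765) = 8.65333 + 0.0878916 = 8.74122 m along the plane.
The resultant acts 1.23333 + 0.0878916 = 1.32122 m (along the plate) below the hinge at the top edge, so the moment about the hinge is M = F × 1.32122 = 63.663 × 1.32122 = 84.1128 kN·m.

M ≈ 84.1 kN·m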